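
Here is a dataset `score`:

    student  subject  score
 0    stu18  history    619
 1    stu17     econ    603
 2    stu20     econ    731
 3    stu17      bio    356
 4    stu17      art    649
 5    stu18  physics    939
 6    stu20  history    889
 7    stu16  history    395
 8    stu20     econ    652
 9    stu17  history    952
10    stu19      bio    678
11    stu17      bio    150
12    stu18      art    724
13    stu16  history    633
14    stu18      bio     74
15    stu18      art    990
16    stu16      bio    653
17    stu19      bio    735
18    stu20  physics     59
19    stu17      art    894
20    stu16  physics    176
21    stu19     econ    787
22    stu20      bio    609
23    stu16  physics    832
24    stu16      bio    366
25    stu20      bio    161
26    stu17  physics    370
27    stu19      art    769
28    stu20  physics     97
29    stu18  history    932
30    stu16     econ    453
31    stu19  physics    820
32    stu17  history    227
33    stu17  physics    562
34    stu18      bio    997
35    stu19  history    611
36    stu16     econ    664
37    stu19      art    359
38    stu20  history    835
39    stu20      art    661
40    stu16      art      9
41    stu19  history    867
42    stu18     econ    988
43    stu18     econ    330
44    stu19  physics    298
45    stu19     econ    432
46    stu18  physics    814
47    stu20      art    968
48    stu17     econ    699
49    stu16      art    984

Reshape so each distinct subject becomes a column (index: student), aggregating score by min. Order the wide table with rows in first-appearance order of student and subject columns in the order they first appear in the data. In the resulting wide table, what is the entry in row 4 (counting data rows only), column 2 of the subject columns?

453

With rows in first-appearance order of student, row 4 is student=stu16. subject columns in first-appearance order: history, econ, bio, art, physics; column 2 is econ.
Long rows with student=stu16, subject=econ: min(453, 664) = 453.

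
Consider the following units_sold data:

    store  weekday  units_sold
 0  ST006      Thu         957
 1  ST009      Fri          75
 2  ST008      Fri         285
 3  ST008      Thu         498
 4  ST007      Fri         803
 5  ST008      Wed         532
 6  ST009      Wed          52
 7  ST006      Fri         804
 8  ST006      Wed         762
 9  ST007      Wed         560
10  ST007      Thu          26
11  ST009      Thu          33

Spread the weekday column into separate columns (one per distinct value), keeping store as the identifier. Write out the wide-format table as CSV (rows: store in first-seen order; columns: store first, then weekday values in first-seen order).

store,Thu,Fri,Wed
ST006,957,804,762
ST009,33,75,52
ST008,498,285,532
ST007,26,803,560

Columns: store plus the 3 distinct weekday values (Thu, Fri, Wed).
For example, row ST006 column Thu takes units_sold=957 from the long row (ST006, Thu).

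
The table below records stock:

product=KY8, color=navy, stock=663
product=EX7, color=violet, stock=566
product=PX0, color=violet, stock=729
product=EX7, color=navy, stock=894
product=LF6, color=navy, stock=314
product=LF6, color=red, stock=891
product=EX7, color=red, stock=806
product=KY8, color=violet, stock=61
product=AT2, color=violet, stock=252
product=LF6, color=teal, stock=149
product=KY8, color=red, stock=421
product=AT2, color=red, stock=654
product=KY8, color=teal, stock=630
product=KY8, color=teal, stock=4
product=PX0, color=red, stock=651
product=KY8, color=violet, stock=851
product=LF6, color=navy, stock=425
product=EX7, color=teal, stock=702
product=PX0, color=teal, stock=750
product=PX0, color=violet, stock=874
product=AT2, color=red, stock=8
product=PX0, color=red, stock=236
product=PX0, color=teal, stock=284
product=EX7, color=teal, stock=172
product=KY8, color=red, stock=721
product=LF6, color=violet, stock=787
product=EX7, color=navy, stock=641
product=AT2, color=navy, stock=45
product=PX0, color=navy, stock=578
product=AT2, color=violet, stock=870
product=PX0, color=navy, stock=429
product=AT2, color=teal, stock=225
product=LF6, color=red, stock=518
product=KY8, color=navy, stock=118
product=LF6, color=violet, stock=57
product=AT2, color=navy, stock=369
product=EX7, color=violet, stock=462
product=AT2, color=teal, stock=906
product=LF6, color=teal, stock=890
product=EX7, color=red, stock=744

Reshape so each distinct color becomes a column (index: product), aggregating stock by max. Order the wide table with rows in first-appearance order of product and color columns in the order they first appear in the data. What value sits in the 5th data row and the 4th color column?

906

With rows in first-appearance order of product, row 5 is product=AT2. color columns in first-appearance order: navy, violet, red, teal; column 4 is teal.
Long rows with product=AT2, color=teal: max(225, 906) = 906.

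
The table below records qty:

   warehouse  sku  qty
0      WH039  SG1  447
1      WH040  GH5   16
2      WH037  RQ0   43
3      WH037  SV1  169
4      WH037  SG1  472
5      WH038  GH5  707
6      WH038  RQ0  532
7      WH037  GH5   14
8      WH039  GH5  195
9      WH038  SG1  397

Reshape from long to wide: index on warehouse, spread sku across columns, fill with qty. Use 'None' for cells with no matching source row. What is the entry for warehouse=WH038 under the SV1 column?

No long-format row has warehouse=WH038 and sku=SV1, so the cell is None.

None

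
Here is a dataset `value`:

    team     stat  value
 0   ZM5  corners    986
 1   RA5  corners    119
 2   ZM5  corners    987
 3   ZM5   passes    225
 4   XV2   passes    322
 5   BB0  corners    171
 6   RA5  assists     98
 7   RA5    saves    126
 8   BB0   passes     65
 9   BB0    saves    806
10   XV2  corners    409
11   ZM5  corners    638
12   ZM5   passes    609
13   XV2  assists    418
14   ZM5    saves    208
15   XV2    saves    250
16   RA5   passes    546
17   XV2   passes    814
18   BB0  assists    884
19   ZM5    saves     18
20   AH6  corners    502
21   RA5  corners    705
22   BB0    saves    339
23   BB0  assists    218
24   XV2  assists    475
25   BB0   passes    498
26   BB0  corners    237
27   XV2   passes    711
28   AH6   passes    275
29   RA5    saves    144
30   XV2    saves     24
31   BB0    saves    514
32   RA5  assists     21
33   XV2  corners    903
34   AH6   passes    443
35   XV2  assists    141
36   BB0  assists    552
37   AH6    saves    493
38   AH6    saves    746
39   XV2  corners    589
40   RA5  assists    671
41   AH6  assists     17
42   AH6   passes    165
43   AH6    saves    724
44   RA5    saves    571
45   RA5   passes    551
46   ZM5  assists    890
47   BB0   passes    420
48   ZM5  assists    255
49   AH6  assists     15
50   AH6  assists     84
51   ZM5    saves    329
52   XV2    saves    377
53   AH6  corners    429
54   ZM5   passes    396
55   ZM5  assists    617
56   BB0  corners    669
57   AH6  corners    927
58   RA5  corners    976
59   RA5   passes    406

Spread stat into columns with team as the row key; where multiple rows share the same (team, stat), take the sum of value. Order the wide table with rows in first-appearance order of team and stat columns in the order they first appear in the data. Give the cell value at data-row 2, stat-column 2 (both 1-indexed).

1503

With rows in first-appearance order of team, row 2 is team=RA5. stat columns in first-appearance order: corners, passes, assists, saves; column 2 is passes.
Long rows with team=RA5, stat=passes: 546 + 551 + 406 = 1503.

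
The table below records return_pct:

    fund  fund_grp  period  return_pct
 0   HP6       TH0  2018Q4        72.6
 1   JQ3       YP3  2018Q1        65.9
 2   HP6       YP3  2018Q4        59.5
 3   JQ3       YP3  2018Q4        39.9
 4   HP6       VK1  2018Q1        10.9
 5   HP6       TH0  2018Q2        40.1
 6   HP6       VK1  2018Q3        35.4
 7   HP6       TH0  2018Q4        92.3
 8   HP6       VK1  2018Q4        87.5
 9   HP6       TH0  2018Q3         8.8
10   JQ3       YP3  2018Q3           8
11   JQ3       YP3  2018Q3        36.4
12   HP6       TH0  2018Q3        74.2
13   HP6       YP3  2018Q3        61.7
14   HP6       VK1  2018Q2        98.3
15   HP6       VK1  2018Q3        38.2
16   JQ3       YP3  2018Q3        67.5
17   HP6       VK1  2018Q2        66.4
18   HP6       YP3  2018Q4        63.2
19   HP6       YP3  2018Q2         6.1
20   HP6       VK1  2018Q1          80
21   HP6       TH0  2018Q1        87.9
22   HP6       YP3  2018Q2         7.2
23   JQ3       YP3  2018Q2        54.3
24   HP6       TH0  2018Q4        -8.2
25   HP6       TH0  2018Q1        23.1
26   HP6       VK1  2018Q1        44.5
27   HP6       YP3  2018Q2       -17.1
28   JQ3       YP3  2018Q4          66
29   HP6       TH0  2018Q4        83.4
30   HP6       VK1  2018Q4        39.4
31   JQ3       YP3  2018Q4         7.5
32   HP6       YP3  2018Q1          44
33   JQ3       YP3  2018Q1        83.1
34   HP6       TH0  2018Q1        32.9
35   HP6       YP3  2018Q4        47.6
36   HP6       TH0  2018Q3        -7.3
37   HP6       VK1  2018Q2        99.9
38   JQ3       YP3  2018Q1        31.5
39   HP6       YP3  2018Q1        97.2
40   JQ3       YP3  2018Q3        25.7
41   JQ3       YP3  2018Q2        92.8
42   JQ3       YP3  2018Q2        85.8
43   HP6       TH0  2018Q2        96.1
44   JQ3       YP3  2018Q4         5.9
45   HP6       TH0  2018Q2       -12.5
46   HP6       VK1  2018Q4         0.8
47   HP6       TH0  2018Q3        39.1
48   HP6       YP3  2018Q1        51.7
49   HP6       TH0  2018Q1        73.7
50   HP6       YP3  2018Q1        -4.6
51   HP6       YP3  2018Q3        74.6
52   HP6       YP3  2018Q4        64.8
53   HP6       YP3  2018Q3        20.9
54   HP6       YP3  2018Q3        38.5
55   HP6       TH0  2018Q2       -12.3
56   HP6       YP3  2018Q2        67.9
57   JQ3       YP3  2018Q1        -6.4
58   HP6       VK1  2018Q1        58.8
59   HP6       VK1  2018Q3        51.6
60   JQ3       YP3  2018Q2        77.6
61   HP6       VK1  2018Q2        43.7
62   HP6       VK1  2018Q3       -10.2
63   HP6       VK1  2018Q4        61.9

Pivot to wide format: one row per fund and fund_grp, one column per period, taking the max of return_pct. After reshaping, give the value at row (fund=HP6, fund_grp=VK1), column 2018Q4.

Rows with fund=HP6, fund_grp=VK1 and period=2018Q4: return_pct values are 87.5, 39.4, 0.8, 61.9.
max(87.5, 39.4, 0.8, 61.9) = 87.5.

87.5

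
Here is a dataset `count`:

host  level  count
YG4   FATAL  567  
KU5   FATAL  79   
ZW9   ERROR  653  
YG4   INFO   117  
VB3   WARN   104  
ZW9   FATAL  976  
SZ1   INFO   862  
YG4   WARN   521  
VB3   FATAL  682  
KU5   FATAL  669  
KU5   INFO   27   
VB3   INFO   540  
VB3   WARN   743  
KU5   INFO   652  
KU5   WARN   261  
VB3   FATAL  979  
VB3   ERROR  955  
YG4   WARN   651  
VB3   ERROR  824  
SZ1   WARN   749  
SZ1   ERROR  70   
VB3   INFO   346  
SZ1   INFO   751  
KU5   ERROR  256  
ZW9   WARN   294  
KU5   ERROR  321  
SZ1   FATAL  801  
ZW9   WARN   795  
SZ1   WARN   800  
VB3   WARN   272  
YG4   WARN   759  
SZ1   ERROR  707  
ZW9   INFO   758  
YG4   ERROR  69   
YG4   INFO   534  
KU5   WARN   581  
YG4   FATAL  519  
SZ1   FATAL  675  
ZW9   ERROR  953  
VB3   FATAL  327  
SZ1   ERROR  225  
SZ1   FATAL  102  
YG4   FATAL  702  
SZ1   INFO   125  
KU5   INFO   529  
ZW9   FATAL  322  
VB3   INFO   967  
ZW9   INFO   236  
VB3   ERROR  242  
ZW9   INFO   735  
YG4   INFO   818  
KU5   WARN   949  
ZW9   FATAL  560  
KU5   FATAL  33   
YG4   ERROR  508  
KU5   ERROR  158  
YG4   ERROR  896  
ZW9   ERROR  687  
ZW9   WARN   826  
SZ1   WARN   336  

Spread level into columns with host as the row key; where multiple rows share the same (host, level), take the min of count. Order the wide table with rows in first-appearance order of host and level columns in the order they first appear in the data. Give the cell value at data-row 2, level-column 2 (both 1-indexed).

With rows in first-appearance order of host, row 2 is host=KU5. level columns in first-appearance order: FATAL, ERROR, INFO, WARN; column 2 is ERROR.
Long rows with host=KU5, level=ERROR: min(256, 321, 158) = 158.

158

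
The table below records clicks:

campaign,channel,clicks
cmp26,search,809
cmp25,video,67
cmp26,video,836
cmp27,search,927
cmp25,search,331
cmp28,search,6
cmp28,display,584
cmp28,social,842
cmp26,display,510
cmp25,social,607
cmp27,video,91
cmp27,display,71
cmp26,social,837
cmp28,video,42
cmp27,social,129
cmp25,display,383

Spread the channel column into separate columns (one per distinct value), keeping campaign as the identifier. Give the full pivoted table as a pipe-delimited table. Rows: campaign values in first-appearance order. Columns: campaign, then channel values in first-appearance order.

Columns: campaign plus the 4 distinct channel values (search, video, display, social).
For example, row cmp26 column search takes clicks=809 from the long row (cmp26, search).

| campaign | search | video | display | social |
| cmp26 | 809 | 836 | 510 | 837 |
| cmp25 | 331 | 67 | 383 | 607 |
| cmp27 | 927 | 91 | 71 | 129 |
| cmp28 | 6 | 42 | 584 | 842 |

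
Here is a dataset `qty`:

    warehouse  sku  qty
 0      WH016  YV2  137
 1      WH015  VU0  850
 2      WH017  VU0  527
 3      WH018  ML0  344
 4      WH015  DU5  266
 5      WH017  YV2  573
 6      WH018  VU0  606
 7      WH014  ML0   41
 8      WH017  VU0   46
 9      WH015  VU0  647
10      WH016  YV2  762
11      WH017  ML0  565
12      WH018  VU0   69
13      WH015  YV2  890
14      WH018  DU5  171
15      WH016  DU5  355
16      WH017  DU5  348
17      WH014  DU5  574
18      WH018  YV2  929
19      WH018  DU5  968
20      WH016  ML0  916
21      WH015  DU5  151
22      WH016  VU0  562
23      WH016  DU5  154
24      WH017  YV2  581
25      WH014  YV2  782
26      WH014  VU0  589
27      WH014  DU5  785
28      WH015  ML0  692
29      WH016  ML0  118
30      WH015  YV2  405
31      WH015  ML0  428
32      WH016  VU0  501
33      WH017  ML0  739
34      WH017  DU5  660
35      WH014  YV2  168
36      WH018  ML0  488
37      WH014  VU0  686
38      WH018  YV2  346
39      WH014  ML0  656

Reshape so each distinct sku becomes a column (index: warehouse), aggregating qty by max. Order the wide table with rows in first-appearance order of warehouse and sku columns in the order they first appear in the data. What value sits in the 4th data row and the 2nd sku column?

606

With rows in first-appearance order of warehouse, row 4 is warehouse=WH018. sku columns in first-appearance order: YV2, VU0, ML0, DU5; column 2 is VU0.
Long rows with warehouse=WH018, sku=VU0: max(606, 69) = 606.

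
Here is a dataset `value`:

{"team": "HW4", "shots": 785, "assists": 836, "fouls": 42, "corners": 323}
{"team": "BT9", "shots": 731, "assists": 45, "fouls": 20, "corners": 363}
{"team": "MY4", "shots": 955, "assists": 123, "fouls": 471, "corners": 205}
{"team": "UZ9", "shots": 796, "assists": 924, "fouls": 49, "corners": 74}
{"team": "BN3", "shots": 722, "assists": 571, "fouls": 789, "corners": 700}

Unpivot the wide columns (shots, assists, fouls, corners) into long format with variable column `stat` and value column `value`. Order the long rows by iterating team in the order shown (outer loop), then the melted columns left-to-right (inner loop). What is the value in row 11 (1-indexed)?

471

20 rows total (5 × 4). Row 11: index ⌊(11-1)/4⌋ = 2 into team → MY4; (11-1) mod 4 = 2 into the melted columns → fouls.
So row 11 is (MY4, fouls, 471); value = 471.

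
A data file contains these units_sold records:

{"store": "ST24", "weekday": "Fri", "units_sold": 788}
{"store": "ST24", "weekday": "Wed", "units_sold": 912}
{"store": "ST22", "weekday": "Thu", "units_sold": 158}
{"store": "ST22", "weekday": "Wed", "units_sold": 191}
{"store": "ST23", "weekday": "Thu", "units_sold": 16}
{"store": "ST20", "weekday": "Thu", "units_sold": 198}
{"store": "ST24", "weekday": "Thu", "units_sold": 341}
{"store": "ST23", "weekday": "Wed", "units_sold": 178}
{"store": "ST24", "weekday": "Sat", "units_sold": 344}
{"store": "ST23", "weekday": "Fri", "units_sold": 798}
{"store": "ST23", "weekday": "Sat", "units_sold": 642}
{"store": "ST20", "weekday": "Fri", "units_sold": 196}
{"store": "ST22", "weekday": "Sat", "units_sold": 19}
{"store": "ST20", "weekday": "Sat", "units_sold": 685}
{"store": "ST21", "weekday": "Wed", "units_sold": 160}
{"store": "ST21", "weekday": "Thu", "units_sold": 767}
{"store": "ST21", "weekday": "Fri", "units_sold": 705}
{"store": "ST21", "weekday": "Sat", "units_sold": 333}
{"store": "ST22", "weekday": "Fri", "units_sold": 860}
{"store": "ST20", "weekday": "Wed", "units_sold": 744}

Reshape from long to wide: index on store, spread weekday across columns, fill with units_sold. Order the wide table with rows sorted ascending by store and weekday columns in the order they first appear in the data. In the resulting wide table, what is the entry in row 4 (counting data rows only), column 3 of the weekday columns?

With rows sorted ascending by store, row 4 is store=ST23. weekday columns in first-appearance order: Fri, Wed, Thu, Sat; column 3 is Thu.
Long rows with store=ST23, weekday=Thu: units_sold = 16.

16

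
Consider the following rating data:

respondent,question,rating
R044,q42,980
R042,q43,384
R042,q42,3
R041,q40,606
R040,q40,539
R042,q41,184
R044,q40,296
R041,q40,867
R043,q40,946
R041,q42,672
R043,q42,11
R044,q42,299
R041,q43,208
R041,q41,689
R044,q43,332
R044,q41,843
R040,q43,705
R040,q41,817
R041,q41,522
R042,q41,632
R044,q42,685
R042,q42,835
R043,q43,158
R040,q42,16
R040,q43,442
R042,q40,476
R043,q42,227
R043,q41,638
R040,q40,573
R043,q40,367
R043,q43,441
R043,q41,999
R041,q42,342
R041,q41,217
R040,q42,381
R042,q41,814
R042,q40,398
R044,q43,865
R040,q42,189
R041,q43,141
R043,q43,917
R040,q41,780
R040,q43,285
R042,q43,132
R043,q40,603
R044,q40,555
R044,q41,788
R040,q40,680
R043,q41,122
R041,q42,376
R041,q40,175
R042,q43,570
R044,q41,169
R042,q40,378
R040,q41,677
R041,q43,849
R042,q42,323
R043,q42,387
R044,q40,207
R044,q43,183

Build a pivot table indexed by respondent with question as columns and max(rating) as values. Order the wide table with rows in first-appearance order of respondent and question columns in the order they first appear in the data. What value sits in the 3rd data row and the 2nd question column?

With rows in first-appearance order of respondent, row 3 is respondent=R041. question columns in first-appearance order: q42, q43, q40, q41; column 2 is q43.
Long rows with respondent=R041, question=q43: max(208, 141, 849) = 849.

849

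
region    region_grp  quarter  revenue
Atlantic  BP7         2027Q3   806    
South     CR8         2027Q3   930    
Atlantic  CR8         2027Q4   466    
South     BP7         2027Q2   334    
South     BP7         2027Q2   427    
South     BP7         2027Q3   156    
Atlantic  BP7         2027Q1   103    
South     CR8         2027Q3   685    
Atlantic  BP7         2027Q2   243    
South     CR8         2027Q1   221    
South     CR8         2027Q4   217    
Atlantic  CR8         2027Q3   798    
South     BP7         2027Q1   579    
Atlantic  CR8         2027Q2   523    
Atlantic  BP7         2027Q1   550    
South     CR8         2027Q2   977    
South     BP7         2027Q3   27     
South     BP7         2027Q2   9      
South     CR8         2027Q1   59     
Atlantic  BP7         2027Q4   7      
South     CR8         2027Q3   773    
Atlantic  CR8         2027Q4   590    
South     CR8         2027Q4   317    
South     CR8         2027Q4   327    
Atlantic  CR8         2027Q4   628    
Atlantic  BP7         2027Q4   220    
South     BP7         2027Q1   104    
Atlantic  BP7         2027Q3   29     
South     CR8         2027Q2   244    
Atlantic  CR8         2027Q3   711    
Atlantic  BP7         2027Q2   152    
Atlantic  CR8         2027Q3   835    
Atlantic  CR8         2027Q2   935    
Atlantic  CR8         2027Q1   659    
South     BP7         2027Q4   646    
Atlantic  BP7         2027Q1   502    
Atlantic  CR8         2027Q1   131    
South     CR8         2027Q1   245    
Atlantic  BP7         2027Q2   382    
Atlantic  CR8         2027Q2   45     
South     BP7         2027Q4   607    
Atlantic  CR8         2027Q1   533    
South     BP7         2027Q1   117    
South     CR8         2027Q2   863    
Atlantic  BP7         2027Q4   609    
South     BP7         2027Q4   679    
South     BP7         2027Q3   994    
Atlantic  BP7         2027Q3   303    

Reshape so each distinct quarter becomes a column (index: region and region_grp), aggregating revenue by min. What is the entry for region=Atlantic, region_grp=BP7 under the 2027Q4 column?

7

Rows with region=Atlantic, region_grp=BP7 and quarter=2027Q4: revenue values are 7, 220, 609.
min(7, 220, 609) = 7.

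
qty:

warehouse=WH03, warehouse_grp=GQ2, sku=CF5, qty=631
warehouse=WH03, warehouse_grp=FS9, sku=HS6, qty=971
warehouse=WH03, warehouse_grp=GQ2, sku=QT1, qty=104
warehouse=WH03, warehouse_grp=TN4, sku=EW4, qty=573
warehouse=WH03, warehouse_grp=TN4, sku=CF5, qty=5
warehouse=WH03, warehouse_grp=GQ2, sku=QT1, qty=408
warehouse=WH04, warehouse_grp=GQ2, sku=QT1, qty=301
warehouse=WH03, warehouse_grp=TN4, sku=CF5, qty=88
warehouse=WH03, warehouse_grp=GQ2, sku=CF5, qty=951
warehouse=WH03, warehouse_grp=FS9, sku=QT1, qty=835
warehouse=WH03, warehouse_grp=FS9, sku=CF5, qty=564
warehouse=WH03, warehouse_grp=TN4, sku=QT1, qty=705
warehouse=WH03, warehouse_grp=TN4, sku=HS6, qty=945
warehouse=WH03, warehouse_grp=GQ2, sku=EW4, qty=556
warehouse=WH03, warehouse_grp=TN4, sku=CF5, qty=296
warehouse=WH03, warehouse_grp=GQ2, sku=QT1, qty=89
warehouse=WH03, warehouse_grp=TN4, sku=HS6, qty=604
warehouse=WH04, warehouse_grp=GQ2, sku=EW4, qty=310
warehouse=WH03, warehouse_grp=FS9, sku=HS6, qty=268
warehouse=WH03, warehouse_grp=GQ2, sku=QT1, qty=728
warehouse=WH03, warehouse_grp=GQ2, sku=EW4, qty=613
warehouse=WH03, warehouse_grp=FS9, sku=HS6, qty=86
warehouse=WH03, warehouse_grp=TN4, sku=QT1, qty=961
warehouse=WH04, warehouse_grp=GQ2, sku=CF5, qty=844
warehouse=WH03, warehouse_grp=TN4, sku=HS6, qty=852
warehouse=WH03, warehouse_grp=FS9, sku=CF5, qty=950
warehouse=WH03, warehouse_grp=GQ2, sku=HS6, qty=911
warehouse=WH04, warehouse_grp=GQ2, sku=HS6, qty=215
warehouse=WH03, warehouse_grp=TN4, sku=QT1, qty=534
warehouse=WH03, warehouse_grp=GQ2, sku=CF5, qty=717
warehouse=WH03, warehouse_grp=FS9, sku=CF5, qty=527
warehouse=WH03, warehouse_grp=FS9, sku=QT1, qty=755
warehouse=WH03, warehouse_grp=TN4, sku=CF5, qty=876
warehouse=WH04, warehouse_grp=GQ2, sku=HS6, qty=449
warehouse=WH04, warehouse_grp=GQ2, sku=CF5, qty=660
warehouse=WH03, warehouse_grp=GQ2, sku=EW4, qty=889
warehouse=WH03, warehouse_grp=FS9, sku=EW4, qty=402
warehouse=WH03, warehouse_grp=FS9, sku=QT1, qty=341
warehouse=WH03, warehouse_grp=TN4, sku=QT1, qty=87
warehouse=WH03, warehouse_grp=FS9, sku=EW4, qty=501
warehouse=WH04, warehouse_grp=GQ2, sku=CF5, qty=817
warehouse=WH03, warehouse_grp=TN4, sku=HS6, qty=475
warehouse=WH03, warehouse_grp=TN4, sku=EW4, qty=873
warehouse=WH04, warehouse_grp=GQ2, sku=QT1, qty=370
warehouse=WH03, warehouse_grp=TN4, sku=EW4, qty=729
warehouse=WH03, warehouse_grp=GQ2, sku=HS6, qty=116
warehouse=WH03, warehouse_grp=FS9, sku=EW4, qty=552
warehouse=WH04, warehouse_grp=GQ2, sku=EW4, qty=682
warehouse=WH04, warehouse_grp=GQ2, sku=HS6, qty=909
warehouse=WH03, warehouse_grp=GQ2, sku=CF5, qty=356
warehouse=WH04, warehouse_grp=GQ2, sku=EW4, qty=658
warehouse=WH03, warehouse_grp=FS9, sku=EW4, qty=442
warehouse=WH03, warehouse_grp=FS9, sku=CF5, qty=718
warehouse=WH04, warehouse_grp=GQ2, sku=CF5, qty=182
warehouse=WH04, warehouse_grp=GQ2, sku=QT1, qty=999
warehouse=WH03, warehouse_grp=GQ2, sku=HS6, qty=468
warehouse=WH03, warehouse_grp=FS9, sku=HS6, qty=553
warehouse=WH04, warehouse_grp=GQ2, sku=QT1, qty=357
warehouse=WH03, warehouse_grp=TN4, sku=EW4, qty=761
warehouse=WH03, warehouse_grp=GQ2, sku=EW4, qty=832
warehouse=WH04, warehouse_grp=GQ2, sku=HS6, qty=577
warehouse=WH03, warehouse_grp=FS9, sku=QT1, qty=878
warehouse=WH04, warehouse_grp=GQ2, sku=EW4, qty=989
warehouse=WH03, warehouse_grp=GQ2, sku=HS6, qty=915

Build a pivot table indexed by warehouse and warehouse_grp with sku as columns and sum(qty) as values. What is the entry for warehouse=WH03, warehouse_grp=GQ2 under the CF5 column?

2655

Rows with warehouse=WH03, warehouse_grp=GQ2 and sku=CF5: qty values are 631, 951, 717, 356.
631 + 951 + 717 + 356 = 2655.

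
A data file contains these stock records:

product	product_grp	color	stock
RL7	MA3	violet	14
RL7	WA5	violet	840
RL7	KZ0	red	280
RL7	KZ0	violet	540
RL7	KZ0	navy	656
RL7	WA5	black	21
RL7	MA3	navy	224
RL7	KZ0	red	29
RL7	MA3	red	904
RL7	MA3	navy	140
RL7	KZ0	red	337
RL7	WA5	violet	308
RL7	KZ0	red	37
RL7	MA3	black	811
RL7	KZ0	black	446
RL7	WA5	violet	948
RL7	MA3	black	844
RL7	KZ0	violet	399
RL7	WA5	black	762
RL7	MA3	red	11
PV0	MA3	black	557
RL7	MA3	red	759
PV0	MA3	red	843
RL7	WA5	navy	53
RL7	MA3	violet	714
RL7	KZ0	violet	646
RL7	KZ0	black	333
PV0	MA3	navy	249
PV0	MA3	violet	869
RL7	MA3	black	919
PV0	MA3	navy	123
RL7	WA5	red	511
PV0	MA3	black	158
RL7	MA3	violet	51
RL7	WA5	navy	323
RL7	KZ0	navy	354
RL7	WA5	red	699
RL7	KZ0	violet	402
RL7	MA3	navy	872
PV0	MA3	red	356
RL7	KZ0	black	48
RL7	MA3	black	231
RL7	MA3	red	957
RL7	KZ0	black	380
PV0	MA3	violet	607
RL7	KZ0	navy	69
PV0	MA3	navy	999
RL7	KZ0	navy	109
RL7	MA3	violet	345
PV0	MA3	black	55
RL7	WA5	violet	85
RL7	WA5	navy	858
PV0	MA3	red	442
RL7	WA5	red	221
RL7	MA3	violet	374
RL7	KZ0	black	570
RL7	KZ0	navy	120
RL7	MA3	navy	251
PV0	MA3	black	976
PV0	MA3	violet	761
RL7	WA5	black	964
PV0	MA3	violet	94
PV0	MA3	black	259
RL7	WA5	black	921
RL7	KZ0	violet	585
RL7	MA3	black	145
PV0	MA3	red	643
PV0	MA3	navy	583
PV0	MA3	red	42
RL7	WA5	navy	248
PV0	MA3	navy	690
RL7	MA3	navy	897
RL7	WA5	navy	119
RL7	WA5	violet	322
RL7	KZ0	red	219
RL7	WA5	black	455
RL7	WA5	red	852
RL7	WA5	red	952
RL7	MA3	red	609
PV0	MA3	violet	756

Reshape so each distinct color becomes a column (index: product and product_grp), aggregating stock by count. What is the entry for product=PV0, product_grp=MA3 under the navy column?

Rows with product=PV0, product_grp=MA3 and color=navy: stock values are 249, 123, 999, 583, 690.
5 rows match — count = 5.

5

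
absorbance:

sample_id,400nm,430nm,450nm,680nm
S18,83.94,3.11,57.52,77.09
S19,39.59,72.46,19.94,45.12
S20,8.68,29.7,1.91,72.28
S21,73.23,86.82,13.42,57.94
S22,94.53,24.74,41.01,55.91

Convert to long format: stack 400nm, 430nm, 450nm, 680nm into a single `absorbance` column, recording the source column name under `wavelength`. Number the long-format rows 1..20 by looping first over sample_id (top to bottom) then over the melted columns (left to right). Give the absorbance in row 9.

20 rows total (5 × 4). Row 9: index ⌊(9-1)/4⌋ = 2 into sample_id → S20; (9-1) mod 4 = 0 into the melted columns → 400nm.
So row 9 is (S20, 400nm, 8.68); absorbance = 8.68.

8.68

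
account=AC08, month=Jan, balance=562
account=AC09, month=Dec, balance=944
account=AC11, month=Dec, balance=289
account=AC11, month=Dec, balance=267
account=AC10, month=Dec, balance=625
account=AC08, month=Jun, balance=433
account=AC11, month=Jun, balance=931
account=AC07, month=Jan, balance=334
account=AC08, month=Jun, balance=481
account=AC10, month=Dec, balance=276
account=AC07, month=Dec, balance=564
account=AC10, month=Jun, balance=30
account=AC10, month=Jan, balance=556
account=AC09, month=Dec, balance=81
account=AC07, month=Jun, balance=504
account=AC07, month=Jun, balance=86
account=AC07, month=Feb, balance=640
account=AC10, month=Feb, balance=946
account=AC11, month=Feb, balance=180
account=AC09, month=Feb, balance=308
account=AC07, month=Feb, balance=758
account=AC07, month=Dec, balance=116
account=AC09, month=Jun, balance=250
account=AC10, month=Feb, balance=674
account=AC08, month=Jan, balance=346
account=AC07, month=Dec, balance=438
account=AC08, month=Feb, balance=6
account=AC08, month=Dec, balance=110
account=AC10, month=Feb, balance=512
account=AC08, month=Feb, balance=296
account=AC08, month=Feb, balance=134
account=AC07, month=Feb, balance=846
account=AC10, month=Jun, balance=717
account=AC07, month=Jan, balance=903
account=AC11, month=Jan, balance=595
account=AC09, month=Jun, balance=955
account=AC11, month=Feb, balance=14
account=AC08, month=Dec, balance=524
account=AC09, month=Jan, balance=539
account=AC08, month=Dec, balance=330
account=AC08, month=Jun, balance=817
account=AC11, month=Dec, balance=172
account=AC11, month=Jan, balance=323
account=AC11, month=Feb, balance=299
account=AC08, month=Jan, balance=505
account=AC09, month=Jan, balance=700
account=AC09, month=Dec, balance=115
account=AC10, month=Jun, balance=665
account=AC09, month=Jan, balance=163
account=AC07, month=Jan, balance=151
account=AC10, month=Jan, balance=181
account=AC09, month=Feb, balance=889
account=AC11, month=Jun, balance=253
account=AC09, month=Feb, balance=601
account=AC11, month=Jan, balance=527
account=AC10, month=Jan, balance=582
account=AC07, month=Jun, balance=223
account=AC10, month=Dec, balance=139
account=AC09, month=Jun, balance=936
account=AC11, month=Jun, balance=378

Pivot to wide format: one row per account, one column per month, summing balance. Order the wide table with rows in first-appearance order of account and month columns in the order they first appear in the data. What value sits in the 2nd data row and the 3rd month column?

With rows in first-appearance order of account, row 2 is account=AC09. month columns in first-appearance order: Jan, Dec, Jun, Feb; column 3 is Jun.
Long rows with account=AC09, month=Jun: 250 + 955 + 936 = 2141.

2141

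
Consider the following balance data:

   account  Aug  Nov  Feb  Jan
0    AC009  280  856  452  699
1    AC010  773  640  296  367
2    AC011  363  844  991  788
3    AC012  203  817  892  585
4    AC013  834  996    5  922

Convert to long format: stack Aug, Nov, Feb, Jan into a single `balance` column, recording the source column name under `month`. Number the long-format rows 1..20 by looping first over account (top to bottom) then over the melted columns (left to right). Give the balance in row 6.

640

20 rows total (5 × 4). Row 6: index ⌊(6-1)/4⌋ = 1 into account → AC010; (6-1) mod 4 = 1 into the melted columns → Nov.
So row 6 is (AC010, Nov, 640); balance = 640.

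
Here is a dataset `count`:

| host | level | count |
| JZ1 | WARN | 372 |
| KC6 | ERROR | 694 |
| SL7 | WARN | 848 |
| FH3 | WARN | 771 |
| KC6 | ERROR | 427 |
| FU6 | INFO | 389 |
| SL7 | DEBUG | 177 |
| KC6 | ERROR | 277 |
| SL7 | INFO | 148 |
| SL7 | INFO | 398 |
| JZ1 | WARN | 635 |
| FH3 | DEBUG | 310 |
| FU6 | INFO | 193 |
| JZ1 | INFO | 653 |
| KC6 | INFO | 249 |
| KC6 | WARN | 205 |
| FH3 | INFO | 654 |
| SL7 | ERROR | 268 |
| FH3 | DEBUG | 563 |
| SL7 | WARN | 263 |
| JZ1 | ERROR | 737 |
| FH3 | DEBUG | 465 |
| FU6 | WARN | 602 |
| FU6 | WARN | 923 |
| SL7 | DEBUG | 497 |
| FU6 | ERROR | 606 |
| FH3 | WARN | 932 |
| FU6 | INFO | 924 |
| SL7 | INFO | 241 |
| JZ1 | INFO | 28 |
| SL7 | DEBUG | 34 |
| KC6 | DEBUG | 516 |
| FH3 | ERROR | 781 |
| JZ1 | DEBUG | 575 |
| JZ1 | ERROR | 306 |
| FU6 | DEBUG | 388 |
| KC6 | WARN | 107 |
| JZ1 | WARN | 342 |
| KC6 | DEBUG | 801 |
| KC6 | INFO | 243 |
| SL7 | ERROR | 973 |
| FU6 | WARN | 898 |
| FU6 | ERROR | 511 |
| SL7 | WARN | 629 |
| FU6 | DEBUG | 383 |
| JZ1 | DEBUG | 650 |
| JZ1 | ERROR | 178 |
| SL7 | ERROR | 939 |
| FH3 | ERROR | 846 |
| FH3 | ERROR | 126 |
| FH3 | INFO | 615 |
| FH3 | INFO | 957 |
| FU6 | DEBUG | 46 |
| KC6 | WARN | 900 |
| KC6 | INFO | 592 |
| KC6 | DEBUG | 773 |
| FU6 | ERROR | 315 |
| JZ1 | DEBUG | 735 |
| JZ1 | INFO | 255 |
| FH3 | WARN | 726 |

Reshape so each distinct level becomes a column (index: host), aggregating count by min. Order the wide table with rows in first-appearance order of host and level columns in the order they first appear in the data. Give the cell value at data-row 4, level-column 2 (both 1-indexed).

126

With rows in first-appearance order of host, row 4 is host=FH3. level columns in first-appearance order: WARN, ERROR, INFO, DEBUG; column 2 is ERROR.
Long rows with host=FH3, level=ERROR: min(781, 846, 126) = 126.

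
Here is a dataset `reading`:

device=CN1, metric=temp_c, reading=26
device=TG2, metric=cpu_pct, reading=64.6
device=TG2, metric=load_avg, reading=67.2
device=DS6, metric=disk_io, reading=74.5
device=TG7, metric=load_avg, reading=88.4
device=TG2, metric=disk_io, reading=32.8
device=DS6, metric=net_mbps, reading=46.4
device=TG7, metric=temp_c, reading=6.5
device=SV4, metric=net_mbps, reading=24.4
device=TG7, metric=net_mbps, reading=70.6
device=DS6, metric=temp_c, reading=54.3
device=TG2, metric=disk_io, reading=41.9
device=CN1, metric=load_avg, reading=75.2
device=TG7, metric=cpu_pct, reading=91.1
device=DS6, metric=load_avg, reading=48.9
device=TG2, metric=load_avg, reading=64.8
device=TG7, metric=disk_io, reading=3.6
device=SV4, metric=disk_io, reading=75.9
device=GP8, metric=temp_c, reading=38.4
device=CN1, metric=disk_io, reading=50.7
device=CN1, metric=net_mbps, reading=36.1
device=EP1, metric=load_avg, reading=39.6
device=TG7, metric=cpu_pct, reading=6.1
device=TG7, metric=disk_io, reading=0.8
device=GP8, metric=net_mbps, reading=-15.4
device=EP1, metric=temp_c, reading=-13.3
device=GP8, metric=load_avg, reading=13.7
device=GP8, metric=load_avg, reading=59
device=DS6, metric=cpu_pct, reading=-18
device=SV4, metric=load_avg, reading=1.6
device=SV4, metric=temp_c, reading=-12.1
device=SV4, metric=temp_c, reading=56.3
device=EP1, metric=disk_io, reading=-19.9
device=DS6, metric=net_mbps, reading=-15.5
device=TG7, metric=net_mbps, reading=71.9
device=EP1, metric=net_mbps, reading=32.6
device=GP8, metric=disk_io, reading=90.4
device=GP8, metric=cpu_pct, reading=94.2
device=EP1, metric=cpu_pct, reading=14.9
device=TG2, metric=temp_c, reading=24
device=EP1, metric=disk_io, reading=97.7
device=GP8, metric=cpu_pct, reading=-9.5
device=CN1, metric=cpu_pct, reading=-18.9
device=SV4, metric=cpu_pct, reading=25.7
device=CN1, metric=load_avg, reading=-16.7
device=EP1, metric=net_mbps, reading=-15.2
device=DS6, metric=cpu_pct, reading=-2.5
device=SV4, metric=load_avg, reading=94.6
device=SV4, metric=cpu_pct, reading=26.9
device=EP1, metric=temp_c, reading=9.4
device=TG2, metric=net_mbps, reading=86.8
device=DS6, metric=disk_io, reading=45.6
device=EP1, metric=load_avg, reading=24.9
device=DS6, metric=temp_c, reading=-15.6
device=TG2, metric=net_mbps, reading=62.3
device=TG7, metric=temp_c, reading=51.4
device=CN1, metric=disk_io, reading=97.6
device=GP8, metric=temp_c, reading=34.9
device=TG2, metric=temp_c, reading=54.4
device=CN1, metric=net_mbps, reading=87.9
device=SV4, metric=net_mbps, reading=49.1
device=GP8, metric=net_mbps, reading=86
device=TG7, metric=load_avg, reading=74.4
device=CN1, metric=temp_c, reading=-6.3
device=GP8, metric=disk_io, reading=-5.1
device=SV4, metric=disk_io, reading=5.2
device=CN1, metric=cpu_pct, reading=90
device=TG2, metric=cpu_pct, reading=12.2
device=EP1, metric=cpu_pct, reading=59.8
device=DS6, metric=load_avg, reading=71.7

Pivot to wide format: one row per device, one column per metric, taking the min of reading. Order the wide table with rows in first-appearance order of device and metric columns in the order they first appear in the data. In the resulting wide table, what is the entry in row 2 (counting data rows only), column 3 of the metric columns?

64.8

With rows in first-appearance order of device, row 2 is device=TG2. metric columns in first-appearance order: temp_c, cpu_pct, load_avg, disk_io, net_mbps; column 3 is load_avg.
Long rows with device=TG2, metric=load_avg: min(67.2, 64.8) = 64.8.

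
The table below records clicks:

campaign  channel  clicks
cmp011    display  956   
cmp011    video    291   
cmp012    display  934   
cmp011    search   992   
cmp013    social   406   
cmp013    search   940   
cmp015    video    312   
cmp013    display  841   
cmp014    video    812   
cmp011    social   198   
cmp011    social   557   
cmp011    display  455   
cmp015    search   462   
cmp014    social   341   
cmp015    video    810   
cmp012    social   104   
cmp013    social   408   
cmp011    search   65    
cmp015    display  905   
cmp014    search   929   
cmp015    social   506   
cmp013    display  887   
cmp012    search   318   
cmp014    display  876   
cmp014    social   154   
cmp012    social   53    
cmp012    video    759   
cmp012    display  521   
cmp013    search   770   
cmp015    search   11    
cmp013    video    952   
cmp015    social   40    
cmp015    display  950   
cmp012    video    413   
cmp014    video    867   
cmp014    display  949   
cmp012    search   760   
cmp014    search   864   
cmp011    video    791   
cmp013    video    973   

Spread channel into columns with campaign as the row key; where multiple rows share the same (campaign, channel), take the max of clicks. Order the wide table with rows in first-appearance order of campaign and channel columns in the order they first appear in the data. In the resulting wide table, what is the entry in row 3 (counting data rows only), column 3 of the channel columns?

With rows in first-appearance order of campaign, row 3 is campaign=cmp013. channel columns in first-appearance order: display, video, search, social; column 3 is search.
Long rows with campaign=cmp013, channel=search: max(940, 770) = 940.

940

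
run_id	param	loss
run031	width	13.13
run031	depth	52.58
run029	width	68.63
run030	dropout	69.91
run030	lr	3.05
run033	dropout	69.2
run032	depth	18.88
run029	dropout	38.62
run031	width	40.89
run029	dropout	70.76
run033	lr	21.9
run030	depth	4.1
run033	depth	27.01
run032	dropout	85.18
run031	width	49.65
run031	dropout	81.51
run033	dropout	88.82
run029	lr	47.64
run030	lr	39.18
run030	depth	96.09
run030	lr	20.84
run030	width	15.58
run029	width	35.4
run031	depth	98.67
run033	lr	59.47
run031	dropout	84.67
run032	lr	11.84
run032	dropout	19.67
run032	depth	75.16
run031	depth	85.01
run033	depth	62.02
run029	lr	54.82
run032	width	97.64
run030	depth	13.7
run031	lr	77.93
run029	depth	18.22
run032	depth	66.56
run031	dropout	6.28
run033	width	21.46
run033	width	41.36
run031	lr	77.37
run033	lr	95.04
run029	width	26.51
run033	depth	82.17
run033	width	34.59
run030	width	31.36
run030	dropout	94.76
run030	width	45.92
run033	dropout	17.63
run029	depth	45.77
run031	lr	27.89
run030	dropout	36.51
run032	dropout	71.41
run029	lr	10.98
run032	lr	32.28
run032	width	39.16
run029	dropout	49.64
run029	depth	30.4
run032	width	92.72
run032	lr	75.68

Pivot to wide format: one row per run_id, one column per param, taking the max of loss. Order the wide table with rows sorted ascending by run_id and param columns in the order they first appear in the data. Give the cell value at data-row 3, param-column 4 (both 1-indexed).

With rows sorted ascending by run_id, row 3 is run_id=run031. param columns in first-appearance order: width, depth, dropout, lr; column 4 is lr.
Long rows with run_id=run031, param=lr: max(77.93, 77.37, 27.89) = 77.93.

77.93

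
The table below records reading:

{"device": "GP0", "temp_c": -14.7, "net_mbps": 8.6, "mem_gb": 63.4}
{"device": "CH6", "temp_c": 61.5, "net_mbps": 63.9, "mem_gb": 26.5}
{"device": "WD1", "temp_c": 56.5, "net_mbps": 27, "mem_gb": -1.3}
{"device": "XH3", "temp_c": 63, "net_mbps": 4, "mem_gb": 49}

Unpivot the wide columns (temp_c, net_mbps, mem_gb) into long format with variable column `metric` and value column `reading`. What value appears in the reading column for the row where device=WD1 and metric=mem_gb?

-1.3

Unpivoting turns each (device, wide-column) pair into one long row.
The wide cell at row WD1, column mem_gb holds -1.3, so the long row (WD1, mem_gb) has reading=-1.3.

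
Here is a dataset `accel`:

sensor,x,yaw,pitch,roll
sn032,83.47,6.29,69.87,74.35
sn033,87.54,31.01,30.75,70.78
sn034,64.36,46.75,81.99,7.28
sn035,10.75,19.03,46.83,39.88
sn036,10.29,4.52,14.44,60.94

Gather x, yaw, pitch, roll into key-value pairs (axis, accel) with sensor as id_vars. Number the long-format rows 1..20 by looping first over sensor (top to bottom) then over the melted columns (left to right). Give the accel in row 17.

10.29

20 rows total (5 × 4). Row 17: index ⌊(17-1)/4⌋ = 4 into sensor → sn036; (17-1) mod 4 = 0 into the melted columns → x.
So row 17 is (sn036, x, 10.29); accel = 10.29.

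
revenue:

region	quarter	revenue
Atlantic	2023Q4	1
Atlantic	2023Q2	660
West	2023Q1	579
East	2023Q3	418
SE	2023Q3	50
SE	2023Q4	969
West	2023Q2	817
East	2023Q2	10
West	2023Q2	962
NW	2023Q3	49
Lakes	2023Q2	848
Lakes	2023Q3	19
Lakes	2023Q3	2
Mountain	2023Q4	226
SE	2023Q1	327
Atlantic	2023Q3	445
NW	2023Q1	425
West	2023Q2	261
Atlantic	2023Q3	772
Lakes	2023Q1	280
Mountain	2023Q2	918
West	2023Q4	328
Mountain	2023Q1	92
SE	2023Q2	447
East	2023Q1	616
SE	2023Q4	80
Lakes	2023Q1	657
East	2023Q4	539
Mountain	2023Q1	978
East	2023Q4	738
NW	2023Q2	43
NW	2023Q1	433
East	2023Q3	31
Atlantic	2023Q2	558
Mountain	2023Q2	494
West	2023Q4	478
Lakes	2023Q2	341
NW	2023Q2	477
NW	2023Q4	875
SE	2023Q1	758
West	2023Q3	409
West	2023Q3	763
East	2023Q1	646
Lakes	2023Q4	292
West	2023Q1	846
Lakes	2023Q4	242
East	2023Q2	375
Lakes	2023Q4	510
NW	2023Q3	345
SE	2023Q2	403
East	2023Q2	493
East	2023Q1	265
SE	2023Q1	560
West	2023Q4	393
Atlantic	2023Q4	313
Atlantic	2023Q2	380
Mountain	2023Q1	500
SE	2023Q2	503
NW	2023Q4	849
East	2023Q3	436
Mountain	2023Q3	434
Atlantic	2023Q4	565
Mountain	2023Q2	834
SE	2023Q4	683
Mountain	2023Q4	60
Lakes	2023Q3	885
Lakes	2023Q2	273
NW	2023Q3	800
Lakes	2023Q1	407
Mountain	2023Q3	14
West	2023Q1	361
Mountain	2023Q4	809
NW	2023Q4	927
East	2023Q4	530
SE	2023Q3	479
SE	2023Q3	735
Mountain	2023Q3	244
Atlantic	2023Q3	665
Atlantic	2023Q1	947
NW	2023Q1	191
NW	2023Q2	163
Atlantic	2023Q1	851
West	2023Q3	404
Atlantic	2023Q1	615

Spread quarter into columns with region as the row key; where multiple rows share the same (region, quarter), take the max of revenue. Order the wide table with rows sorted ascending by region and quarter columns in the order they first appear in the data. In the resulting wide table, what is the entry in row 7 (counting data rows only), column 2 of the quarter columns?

962

With rows sorted ascending by region, row 7 is region=West. quarter columns in first-appearance order: 2023Q4, 2023Q2, 2023Q1, 2023Q3; column 2 is 2023Q2.
Long rows with region=West, quarter=2023Q2: max(817, 962, 261) = 962.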